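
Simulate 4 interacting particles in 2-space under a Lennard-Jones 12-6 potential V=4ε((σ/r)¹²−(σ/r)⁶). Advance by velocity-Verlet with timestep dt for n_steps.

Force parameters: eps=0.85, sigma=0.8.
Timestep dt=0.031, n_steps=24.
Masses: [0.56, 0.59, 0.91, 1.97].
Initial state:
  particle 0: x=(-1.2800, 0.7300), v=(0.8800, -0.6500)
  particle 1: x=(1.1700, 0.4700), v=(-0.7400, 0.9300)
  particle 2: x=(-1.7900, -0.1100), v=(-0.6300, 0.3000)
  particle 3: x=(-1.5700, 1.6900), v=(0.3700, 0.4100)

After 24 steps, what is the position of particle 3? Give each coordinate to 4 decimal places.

(-1.2463, 1.7936)

step 0: x0=(-1.2800, 0.7300) x1=(1.1700, 0.4700) x2=(-1.7900, -0.1100) x3=(-1.5700, 1.6900)
step 1: x0=(-1.2545, 0.7101) x1=(1.1470, 0.4988) x2=(-1.8088, -0.0995) x3=(-1.5584, 1.7021)
step 2: x0=(-1.2326, 0.6905) x1=(1.1241, 0.5277) x2=(-1.8261, -0.0868) x3=(-1.5464, 1.7130)
step 3: x0=(-1.2143, 0.6711) x1=(1.1011, 0.5565) x2=(-1.8418, -0.0718) x3=(-1.5341, 1.7229)
step 4: x0=(-1.1998, 0.6516) x1=(1.0780, 0.5853) x2=(-1.8558, -0.0548) x3=(-1.5215, 1.7319)
step 5: x0=(-1.1889, 0.6320) x1=(1.0549, 0.6142) x2=(-1.8681, -0.0358) x3=(-1.5087, 1.7400)
step 6: x0=(-1.1814, 0.6122) x1=(1.0318, 0.6430) x2=(-1.8786, -0.0151) x3=(-1.4957, 1.7473)
step 7: x0=(-1.1769, 0.5924) x1=(1.0087, 0.6719) x2=(-1.8876, 0.0070) x3=(-1.4826, 1.7540)
step 8: x0=(-1.1747, 0.5732) x1=(0.9855, 0.7007) x2=(-1.8955, 0.0302) x3=(-1.4692, 1.7600)
step 9: x0=(-1.1734, 0.5555) x1=(0.9622, 0.7296) x2=(-1.9032, 0.0536) x3=(-1.4558, 1.7655)
step 10: x0=(-1.1709, 0.5405) x1=(0.9389, 0.7584) x2=(-1.9117, 0.0765) x3=(-1.4423, 1.7704)
step 11: x0=(-1.1652, 0.5293) x1=(0.9155, 0.7873) x2=(-1.9223, 0.0982) x3=(-1.4287, 1.7749)
step 12: x0=(-1.1556, 0.5219) x1=(0.8921, 0.8161) x2=(-1.9355, 0.1185) x3=(-1.4150, 1.7789)
step 13: x0=(-1.1433, 0.5174) x1=(0.8686, 0.8449) x2=(-1.9504, 0.1380) x3=(-1.4012, 1.7825)
step 14: x0=(-1.1304, 0.5146) x1=(0.8450, 0.8738) x2=(-1.9657, 0.1573) x3=(-1.3874, 1.7856)
step 15: x0=(-1.1189, 0.5127) x1=(0.8213, 0.9026) x2=(-1.9803, 0.1771) x3=(-1.3735, 1.7883)
step 16: x0=(-1.1099, 0.5111) x1=(0.7975, 0.9314) x2=(-1.9934, 0.1976) x3=(-1.3595, 1.7905)
step 17: x0=(-1.1042, 0.5097) x1=(0.7737, 0.9602) x2=(-2.0046, 0.2189) x3=(-1.3455, 1.7924)
step 18: x0=(-1.1020, 0.5084) x1=(0.7497, 0.9890) x2=(-2.0136, 0.2409) x3=(-1.3314, 1.7939)
step 19: x0=(-1.1037, 0.5074) x1=(0.7256, 1.0178) x2=(-2.0202, 0.2638) x3=(-1.3173, 1.7949)
step 20: x0=(-1.1090, 0.5067) x1=(0.7013, 1.0466) x2=(-2.0246, 0.2874) x3=(-1.3032, 1.7955)
step 21: x0=(-1.1178, 0.5064) x1=(0.6769, 1.0753) x2=(-2.0269, 0.3116) x3=(-1.2890, 1.7957)
step 22: x0=(-1.1294, 0.5069) x1=(0.6524, 1.1041) x2=(-2.0274, 0.3363) x3=(-1.2748, 1.7954)
step 23: x0=(-1.1429, 0.5084) x1=(0.6277, 1.1328) x2=(-2.0267, 0.3614) x3=(-1.2606, 1.7947)
step 24: x0=(-1.1560, 0.5114) x1=(0.6028, 1.1615) x2=(-2.0261, 0.3866) x3=(-1.2463, 1.7936)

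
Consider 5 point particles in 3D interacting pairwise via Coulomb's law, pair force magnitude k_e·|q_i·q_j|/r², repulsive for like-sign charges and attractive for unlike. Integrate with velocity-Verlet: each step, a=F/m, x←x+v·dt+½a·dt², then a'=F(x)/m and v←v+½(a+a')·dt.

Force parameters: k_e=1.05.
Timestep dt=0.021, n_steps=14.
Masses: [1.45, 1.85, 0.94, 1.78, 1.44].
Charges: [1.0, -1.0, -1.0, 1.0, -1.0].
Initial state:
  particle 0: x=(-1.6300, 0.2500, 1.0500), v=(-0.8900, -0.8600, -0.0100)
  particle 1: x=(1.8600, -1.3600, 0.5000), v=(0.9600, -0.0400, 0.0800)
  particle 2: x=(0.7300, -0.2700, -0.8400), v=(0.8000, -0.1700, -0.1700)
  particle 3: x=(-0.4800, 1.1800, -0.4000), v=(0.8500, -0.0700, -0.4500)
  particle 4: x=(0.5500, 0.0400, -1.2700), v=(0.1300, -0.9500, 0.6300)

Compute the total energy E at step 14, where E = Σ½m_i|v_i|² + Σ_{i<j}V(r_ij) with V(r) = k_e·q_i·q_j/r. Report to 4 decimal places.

4.9947

step 0: x0=(-1.6300, 0.2500, 1.0500) x1=(1.8600, -1.3600, 0.5000) x2=(0.7300, -0.2700, -0.8400) x3=(-0.4800, 1.1800, -0.4000) x4=(0.5500, 0.0400, -1.2700)
step 1: x0=(-1.6487, 0.2319, 1.0498) x1=(1.8802, -1.3609, 0.5017) x2=(0.7470, -0.2739, -0.8430) x3=(-0.4621, 1.1785, -0.4095) x4=(0.5525, 0.0204, -1.2571)
step 2: x0=(-1.6673, 0.2138, 1.0496) x1=(1.9004, -1.3617, 0.5035) x2=(0.7643, -0.2786, -0.8447) x3=(-0.4440, 1.1769, -0.4191) x4=(0.5545, 0.0014, -1.2451)
step 3: x0=(-1.6860, 0.1956, 1.0494) x1=(1.9206, -1.3627, 0.5053) x2=(0.7822, -0.2840, -0.8451) x3=(-0.4258, 1.1752, -0.4288) x4=(0.5560, -0.0168, -1.2338)
step 4: x0=(-1.7046, 0.1774, 1.0492) x1=(1.9408, -1.3636, 0.5072) x2=(0.8007, -0.2901, -0.8442) x3=(-0.4075, 1.1734, -0.4385) x4=(0.5568, -0.0343, -1.2234)
step 5: x0=(-1.7231, 0.1591, 1.0490) x1=(1.9611, -1.3646, 0.5092) x2=(0.8198, -0.2970, -0.8420) x3=(-0.3890, 1.1714, -0.4484) x4=(0.5570, -0.0512, -1.2138)
step 6: x0=(-1.7417, 0.1408, 1.0488) x1=(1.9814, -1.3656, 0.5112) x2=(0.8397, -0.3046, -0.8385) x3=(-0.3704, 1.1694, -0.4583) x4=(0.5565, -0.0674, -1.2051)
step 7: x0=(-1.7602, 0.1224, 1.0486) x1=(2.0017, -1.3666, 0.5132) x2=(0.8604, -0.3129, -0.8337) x3=(-0.3517, 1.1673, -0.4683) x4=(0.5552, -0.0829, -1.1971)
step 8: x0=(-1.7787, 0.1040, 1.0484) x1=(2.0221, -1.3677, 0.5154) x2=(0.8820, -0.3218, -0.8277) x3=(-0.3328, 1.1651, -0.4784) x4=(0.5531, -0.0978, -1.1899)
step 9: x0=(-1.7971, 0.0856, 1.0482) x1=(2.0424, -1.3688, 0.5176) x2=(0.9044, -0.3312, -0.8206) x3=(-0.3138, 1.1627, -0.4886) x4=(0.5503, -0.1121, -1.1834)
step 10: x0=(-1.8156, 0.0671, 1.0480) x1=(2.0628, -1.3699, 0.5198) x2=(0.9276, -0.3411, -0.8125) x3=(-0.2947, 1.1603, -0.4988) x4=(0.5466, -0.1260, -1.1776)
step 11: x0=(-1.8340, 0.0486, 1.0478) x1=(2.0833, -1.3710, 0.5221) x2=(0.9517, -0.3514, -0.8035) x3=(-0.2754, 1.1577, -0.5091) x4=(0.5422, -0.1393, -1.1724)
step 12: x0=(-1.8524, 0.0301, 1.0475) x1=(2.1037, -1.3722, 0.5245) x2=(0.9766, -0.3621, -0.7935) x3=(-0.2560, 1.1550, -0.5195) x4=(0.5371, -0.1522, -1.1677)
step 13: x0=(-1.8707, 0.0115, 1.0473) x1=(2.1242, -1.3734, 0.5269) x2=(1.0022, -0.3730, -0.7829) x3=(-0.2365, 1.1522, -0.5299) x4=(0.5312, -0.1647, -1.1635)
step 14: x0=(-1.8890, -0.0071, 1.0471) x1=(2.1448, -1.3747, 0.5294) x2=(1.0286, -0.3842, -0.7716) x3=(-0.2169, 1.1492, -0.5404) x4=(0.5246, -0.1768, -1.1597)
step 0 velocities: v0=(-0.8900, -0.8600, -0.0100) v1=(0.9600, -0.0400, 0.0800) v2=(0.8000, -0.1700, -0.1700) v3=(0.8500, -0.0700, -0.4500) v4=(0.1300, -0.9500, 0.6300)
step 0: KE=4.0737, PE=0.9215, E=4.9952
step 14 velocities: v0=(-0.8716, -0.8867, -0.0112) v1=(0.9784, -0.0600, 0.1203) v2=(1.2695, -0.5357, 0.5538) v3=(0.9381, -0.1430, -0.5016) v4=(-0.3275, -0.5684, 0.1707)
step 14: KE=4.4156, PE=0.5791, E=4.9947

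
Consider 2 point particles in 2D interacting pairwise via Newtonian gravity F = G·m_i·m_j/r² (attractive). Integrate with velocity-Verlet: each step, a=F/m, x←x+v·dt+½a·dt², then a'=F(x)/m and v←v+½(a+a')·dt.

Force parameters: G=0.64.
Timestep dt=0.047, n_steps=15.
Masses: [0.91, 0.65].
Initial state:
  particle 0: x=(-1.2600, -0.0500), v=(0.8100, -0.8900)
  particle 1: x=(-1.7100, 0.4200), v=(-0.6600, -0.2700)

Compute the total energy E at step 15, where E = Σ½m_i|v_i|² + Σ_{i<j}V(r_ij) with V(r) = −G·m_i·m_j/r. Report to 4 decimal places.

step 0: x0=(-1.2600, -0.0500) x1=(-1.7100, 0.4200)
step 1: x0=(-1.2227, -0.0910) x1=(-1.7400, 0.4062)
step 2: x0=(-1.1866, -0.1309) x1=(-1.7681, 0.3907)
step 3: x0=(-1.1517, -0.1697) x1=(-1.7947, 0.3738)
step 4: x0=(-1.1178, -0.2076) x1=(-1.8199, 0.3557)
step 5: x0=(-1.0848, -0.2449) x1=(-1.8439, 0.3366)
step 6: x0=(-1.0525, -0.2815) x1=(-1.8668, 0.3166)
step 7: x0=(-1.0210, -0.3176) x1=(-1.8886, 0.2959)
step 8: x0=(-0.9902, -0.3533) x1=(-1.9095, 0.2746)
step 9: x0=(-0.9599, -0.3885) x1=(-1.9296, 0.2526)
step 10: x0=(-0.9303, -0.4234) x1=(-1.9488, 0.2302)
step 11: x0=(-0.9011, -0.4579) x1=(-1.9674, 0.2072)
step 12: x0=(-0.8725, -0.4921) x1=(-1.9852, 0.1839)
step 13: x0=(-0.8443, -0.5260) x1=(-2.0024, 0.1601)
step 14: x0=(-0.8166, -0.5597) x1=(-2.0189, 0.1360)
step 15: x0=(-0.7892, -0.5931) x1=(-2.0349, 0.1115)
step 0 velocities: v0=(0.8100, -0.8900) v1=(-0.6600, -0.2700)
step 0: KE=0.8242, PE=-0.5818, E=0.2424
step 15 velocities: v0=(0.5775, -0.7088) v1=(-0.3344, -0.5237)
step 15: KE=0.5058, PE=-0.2645, E=0.2413

0.2413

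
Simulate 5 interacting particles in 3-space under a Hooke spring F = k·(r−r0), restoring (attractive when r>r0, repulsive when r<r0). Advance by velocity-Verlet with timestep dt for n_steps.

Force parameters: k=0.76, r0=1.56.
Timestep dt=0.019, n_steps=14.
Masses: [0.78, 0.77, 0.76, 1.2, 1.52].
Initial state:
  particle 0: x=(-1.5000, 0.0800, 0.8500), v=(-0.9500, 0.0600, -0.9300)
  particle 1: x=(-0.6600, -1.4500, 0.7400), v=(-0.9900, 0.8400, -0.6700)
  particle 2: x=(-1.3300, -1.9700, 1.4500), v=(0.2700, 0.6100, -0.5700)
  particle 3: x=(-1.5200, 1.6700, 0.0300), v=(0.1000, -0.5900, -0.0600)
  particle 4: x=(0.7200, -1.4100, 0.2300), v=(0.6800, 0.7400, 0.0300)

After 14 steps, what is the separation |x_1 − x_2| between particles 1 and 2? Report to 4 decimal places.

step 0: x0=(-1.5000, 0.0800, 0.8500) x1=(-0.6600, -1.4500, 0.7400) x2=(-1.3300, -1.9700, 1.4500) x3=(-1.5200, 1.6700, 0.0300) x4=(0.7200, -1.4100, 0.2300)
step 1: x0=(-1.5179, 0.0809, 0.8323) x1=(-0.6789, -1.4337, 0.7272) x2=(-1.3248, -1.9579, 1.4390) x3=(-1.5179, 1.6581, 0.0290) x4=(0.7327, -1.3957, 0.2306)
step 2: x0=(-1.5353, 0.0815, 0.8145) x1=(-0.6979, -1.4166, 0.7141) x2=(-1.3195, -1.9449, 1.4275) x3=(-1.5153, 1.6449, 0.0284) x4=(0.7448, -1.3811, 0.2313)
step 3: x0=(-1.5524, 0.0816, 0.7967) x1=(-0.7169, -1.3989, 0.7008) x2=(-1.3141, -1.9308, 1.4156) x3=(-1.5124, 1.6304, 0.0280) x4=(0.7563, -1.3660, 0.2322)
step 4: x0=(-1.5691, 0.0813, 0.7788) x1=(-0.7361, -1.3805, 0.6873) x2=(-1.3086, -1.9159, 1.4034) x3=(-1.5090, 1.6147, 0.0280) x4=(0.7673, -1.3505, 0.2331)
step 5: x0=(-1.5853, 0.0806, 0.7608) x1=(-0.7553, -1.3614, 0.6735) x2=(-1.3030, -1.9000, 1.3908) x3=(-1.5052, 1.5976, 0.0283) x4=(0.7778, -1.3347, 0.2341)
step 6: x0=(-1.6011, 0.0796, 0.7428) x1=(-0.7746, -1.3417, 0.6595) x2=(-1.2972, -1.8832, 1.3778) x3=(-1.5009, 1.5794, 0.0289) x4=(0.7877, -1.3185, 0.2352)
step 7: x0=(-1.6166, 0.0781, 0.7248) x1=(-0.7939, -1.3213, 0.6452) x2=(-1.2914, -1.8656, 1.3644) x3=(-1.4963, 1.5600, 0.0298) x4=(0.7970, -1.3018, 0.2364)
step 8: x0=(-1.6316, 0.0763, 0.7067) x1=(-0.8132, -1.3003, 0.6307) x2=(-1.2855, -1.8471, 1.3507) x3=(-1.4912, 1.5394, 0.0309) x4=(0.8057, -1.2849, 0.2378)
step 9: x0=(-1.6461, 0.0741, 0.6886) x1=(-0.8325, -1.2787, 0.6160) x2=(-1.2794, -1.8277, 1.3366) x3=(-1.4858, 1.5176, 0.0323) x4=(0.8138, -1.2675, 0.2392)
step 10: x0=(-1.6603, 0.0715, 0.6704) x1=(-0.8518, -1.2566, 0.6010) x2=(-1.2732, -1.8075, 1.3223) x3=(-1.4799, 1.4948, 0.0340) x4=(0.8213, -1.2498, 0.2407)
step 11: x0=(-1.6740, 0.0686, 0.6523) x1=(-0.8710, -1.2338, 0.5858) x2=(-1.2670, -1.7866, 1.3076) x3=(-1.4737, 1.4709, 0.0359) x4=(0.8283, -1.2317, 0.2422)
step 12: x0=(-1.6873, 0.0653, 0.6341) x1=(-0.8902, -1.2106, 0.5703) x2=(-1.2606, -1.7649, 1.2926) x3=(-1.4671, 1.4460, 0.0381) x4=(0.8346, -1.2133, 0.2439)
step 13: x0=(-1.7002, 0.0617, 0.6160) x1=(-0.9093, -1.1868, 0.5545) x2=(-1.2541, -1.7425, 1.2773) x3=(-1.4601, 1.4200, 0.0405) x4=(0.8403, -1.1946, 0.2457)
step 14: x0=(-1.7126, 0.0578, 0.5978) x1=(-0.9284, -1.1625, 0.5386) x2=(-1.2475, -1.7193, 1.2618) x3=(-1.4528, 1.3931, 0.0432) x4=(0.8454, -1.1755, 0.2475)

0.9669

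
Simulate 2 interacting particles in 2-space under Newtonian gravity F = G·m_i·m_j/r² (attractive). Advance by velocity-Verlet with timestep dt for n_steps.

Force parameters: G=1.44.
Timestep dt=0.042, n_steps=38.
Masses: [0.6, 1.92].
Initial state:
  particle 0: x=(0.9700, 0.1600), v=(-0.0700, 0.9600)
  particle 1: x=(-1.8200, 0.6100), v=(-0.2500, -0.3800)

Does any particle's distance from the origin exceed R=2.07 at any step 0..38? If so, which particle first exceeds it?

yes, particle 1

step 0: x0=(0.9700, 0.1600) x1=(-1.8200, 0.6100)
step 1: x0=(0.9668, 0.2004) x1=(-1.8304, 0.5940)
step 2: x0=(0.9629, 0.2408) x1=(-1.8406, 0.5780)
step 3: x0=(0.9585, 0.2813) x1=(-1.8506, 0.5620)
step 4: x0=(0.9534, 0.3219) x1=(-1.8605, 0.5460)
step 5: x0=(0.9477, 0.3626) x1=(-1.8701, 0.5299)
step 6: x0=(0.9414, 0.4032) x1=(-1.8796, 0.5138)
step 7: x0=(0.9345, 0.4439) x1=(-1.8889, 0.4977)
step 8: x0=(0.9270, 0.4847) x1=(-1.8979, 0.4817)
step 9: x0=(0.9189, 0.5254) x1=(-1.9068, 0.4656)
step 10: x0=(0.9102, 0.5661) x1=(-1.9155, 0.4495)
step 11: x0=(0.9009, 0.6067) x1=(-1.9240, 0.4334)
step 12: x0=(0.8909, 0.6474) x1=(-1.9323, 0.4174)
step 13: x0=(0.8804, 0.6879) x1=(-1.9404, 0.4013)
step 14: x0=(0.8692, 0.7285) x1=(-1.9484, 0.3853)
step 15: x0=(0.8574, 0.7689) x1=(-1.9561, 0.3693)
step 16: x0=(0.8451, 0.8093) x1=(-1.9637, 0.3533)
step 17: x0=(0.8321, 0.8495) x1=(-1.9710, 0.3374)
step 18: x0=(0.8186, 0.8897) x1=(-1.9782, 0.3215)
step 19: x0=(0.8045, 0.9297) x1=(-1.9852, 0.3056)
step 20: x0=(0.7898, 0.9696) x1=(-1.9921, 0.2898)
step 21: x0=(0.7745, 1.0094) x1=(-1.9987, 0.2740)
step 22: x0=(0.7586, 1.0490) x1=(-2.0052, 0.2583)
step 23: x0=(0.7422, 1.0885) x1=(-2.0114, 0.2426)
step 24: x0=(0.7252, 1.1278) x1=(-2.0176, 0.2269)
step 25: x0=(0.7077, 1.1669) x1=(-2.0235, 0.2114)
step 26: x0=(0.6896, 1.2058) x1=(-2.0293, 0.1958)
step 27: x0=(0.6709, 1.2445) x1=(-2.0348, 0.1804)
step 28: x0=(0.6518, 1.2830) x1=(-2.0403, 0.1650)
step 29: x0=(0.6321, 1.3212) x1=(-2.0455, 0.1497)
step 30: x0=(0.6118, 1.3593) x1=(-2.0506, 0.1344)
step 31: x0=(0.5911, 1.3971) x1=(-2.0556, 0.1192)
step 32: x0=(0.5698, 1.4347) x1=(-2.0603, 0.1042)
step 33: x0=(0.5481, 1.4720) x1=(-2.0650, 0.0891)
step 34: x0=(0.5258, 1.5090) x1=(-2.0694, 0.0742)
step 35: x0=(0.5031, 1.5458) x1=(-2.0738, 0.0593)
step 36: x0=(0.4799, 1.5823) x1=(-2.0779, 0.0446)
step 37: x0=(0.4562, 1.6185) x1=(-2.0819, 0.0299)
step 38: x0=(0.4321, 1.6544) x1=(-2.0858, 0.0153)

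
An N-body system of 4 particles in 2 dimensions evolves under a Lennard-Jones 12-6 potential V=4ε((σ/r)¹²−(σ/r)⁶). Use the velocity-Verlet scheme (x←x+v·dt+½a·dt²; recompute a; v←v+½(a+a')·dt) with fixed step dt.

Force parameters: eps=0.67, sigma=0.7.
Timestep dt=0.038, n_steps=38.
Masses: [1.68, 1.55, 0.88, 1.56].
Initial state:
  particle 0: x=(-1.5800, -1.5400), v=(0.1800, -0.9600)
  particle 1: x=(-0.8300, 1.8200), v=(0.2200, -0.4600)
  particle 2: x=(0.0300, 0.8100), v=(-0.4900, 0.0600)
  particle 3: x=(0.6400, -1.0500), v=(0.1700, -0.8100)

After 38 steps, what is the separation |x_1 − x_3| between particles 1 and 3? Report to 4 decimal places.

4.1648

step 0: x0=(-1.5800, -1.5400) x1=(-0.8300, 1.8200) x2=(0.0300, 0.8100) x3=(0.6400, -1.0500)
step 1: x0=(-1.5732, -1.5765) x1=(-0.8216, 1.8024) x2=(0.0113, 0.8124) x3=(0.6465, -1.0808)
step 2: x0=(-1.5663, -1.6130) x1=(-0.8130, 1.7846) x2=(-0.0078, 0.8152) x3=(0.6529, -1.1115)
step 3: x0=(-1.5595, -1.6494) x1=(-0.8041, 1.7666) x2=(-0.0272, 0.8184) x3=(0.6593, -1.1423)
step 4: x0=(-1.5526, -1.6859) x1=(-0.7951, 1.7483) x2=(-0.0471, 0.8221) x3=(0.6658, -1.1730)
step 5: x0=(-1.5457, -1.7224) x1=(-0.7857, 1.7296) x2=(-0.0675, 0.8264) x3=(0.6722, -1.2038)
step 6: x0=(-1.5389, -1.7588) x1=(-0.7759, 1.7104) x2=(-0.0885, 0.8316) x3=(0.6786, -1.2345)
step 7: x0=(-1.5320, -1.7953) x1=(-0.7658, 1.6907) x2=(-0.1103, 0.8377) x3=(0.6850, -1.2652)
step 8: x0=(-1.5251, -1.8318) x1=(-0.7550, 1.6702) x2=(-0.1330, 0.8451) x3=(0.6914, -1.2959)
step 9: x0=(-1.5182, -1.8682) x1=(-0.7436, 1.6489) x2=(-0.1570, 0.8540) x3=(0.6978, -1.3266)
step 10: x0=(-1.5113, -1.9047) x1=(-0.7314, 1.6264) x2=(-0.1824, 0.8650) x3=(0.7041, -1.3573)
step 11: x0=(-1.5044, -1.9411) x1=(-0.7181, 1.6024) x2=(-0.2097, 0.8785) x3=(0.7105, -1.3880)
step 12: x0=(-1.4975, -1.9776) x1=(-0.7035, 1.5767) x2=(-0.2391, 0.8951) x3=(0.7169, -1.4188)
step 13: x0=(-1.4906, -2.0141) x1=(-0.6880, 1.5496) x2=(-0.2703, 0.9141) x3=(0.7232, -1.4495)
step 14: x0=(-1.4837, -2.0505) x1=(-0.6740, 1.5246) x2=(-0.2989, 0.9294) x3=(0.7296, -1.4802)
step 15: x0=(-1.4768, -2.0870) x1=(-0.6703, 1.5161) x2=(-0.3093, 0.9157) x3=(0.7359, -1.5109)
step 16: x0=(-1.4699, -2.1234) x1=(-0.6774, 1.5256) x2=(-0.3005, 0.8702) x3=(0.7423, -1.5416)
step 17: x0=(-1.4629, -2.1599) x1=(-0.6861, 1.5380) x2=(-0.2890, 0.8197) x3=(0.7486, -1.5723)
step 18: x0=(-1.4560, -2.1963) x1=(-0.6941, 1.5489) x2=(-0.2788, 0.7718) x3=(0.7549, -1.6030)
step 19: x0=(-1.4491, -2.2327) x1=(-0.7011, 1.5580) x2=(-0.2703, 0.7271) x3=(0.7613, -1.6337)
step 20: x0=(-1.4421, -2.2692) x1=(-0.7072, 1.5654) x2=(-0.2634, 0.6853) x3=(0.7676, -1.6643)
step 21: x0=(-1.4352, -2.3056) x1=(-0.7127, 1.5715) x2=(-0.2575, 0.6457) x3=(0.7739, -1.6950)
step 22: x0=(-1.4282, -2.3421) x1=(-0.7177, 1.5767) x2=(-0.2526, 0.6079) x3=(0.7802, -1.7257)
step 23: x0=(-1.4213, -2.3785) x1=(-0.7223, 1.5810) x2=(-0.2484, 0.5716) x3=(0.7865, -1.7564)
step 24: x0=(-1.4143, -2.4149) x1=(-0.7265, 1.5846) x2=(-0.2446, 0.5364) x3=(0.7928, -1.7871)
step 25: x0=(-1.4073, -2.4514) x1=(-0.7306, 1.5877) x2=(-0.2414, 0.5022) x3=(0.7991, -1.8178)
step 26: x0=(-1.4004, -2.4878) x1=(-0.7344, 1.5904) x2=(-0.2384, 0.4687) x3=(0.8054, -1.8485)
step 27: x0=(-1.3934, -2.5242) x1=(-0.7381, 1.5927) x2=(-0.2358, 0.4358) x3=(0.8116, -1.8792)
step 28: x0=(-1.3864, -2.5606) x1=(-0.7416, 1.5948) x2=(-0.2333, 0.4035) x3=(0.8179, -1.9099)
step 29: x0=(-1.3794, -2.5971) x1=(-0.7451, 1.5965) x2=(-0.2311, 0.3716) x3=(0.8242, -1.9406)
step 30: x0=(-1.3724, -2.6335) x1=(-0.7484, 1.5981) x2=(-0.2290, 0.3400) x3=(0.8304, -1.9713)
step 31: x0=(-1.3654, -2.6699) x1=(-0.7517, 1.5995) x2=(-0.2271, 0.3088) x3=(0.8367, -2.0019)
step 32: x0=(-1.3584, -2.7063) x1=(-0.7549, 1.6007) x2=(-0.2252, 0.2778) x3=(0.8429, -2.0326)
step 33: x0=(-1.3514, -2.7427) x1=(-0.7581, 1.6018) x2=(-0.2235, 0.2471) x3=(0.8491, -2.0633)
step 34: x0=(-1.3444, -2.7792) x1=(-0.7612, 1.6028) x2=(-0.2218, 0.2166) x3=(0.8554, -2.0940)
step 35: x0=(-1.3374, -2.8156) x1=(-0.7643, 1.6037) x2=(-0.2202, 0.1862) x3=(0.8616, -2.1247)
step 36: x0=(-1.3304, -2.8520) x1=(-0.7673, 1.6045) x2=(-0.2186, 0.1560) x3=(0.8678, -2.1553)
step 37: x0=(-1.3234, -2.8884) x1=(-0.7703, 1.6052) x2=(-0.2171, 0.1260) x3=(0.8740, -2.1860)
step 38: x0=(-1.3163, -2.9248) x1=(-0.7733, 1.6058) x2=(-0.2157, 0.0960) x3=(0.8802, -2.2167)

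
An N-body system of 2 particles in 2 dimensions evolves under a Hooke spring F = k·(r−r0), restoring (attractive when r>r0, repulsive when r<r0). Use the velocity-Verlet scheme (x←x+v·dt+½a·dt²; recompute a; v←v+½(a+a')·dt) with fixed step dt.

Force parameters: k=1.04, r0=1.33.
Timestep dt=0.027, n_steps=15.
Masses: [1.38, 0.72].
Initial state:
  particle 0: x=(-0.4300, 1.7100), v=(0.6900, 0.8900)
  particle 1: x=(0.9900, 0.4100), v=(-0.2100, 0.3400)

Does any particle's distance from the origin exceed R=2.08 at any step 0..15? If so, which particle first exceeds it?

no

step 0: x0=(-0.4300, 1.7100) x1=(0.9900, 0.4100)
step 1: x0=(-0.4112, 1.7339) x1=(0.9841, 0.4194)
step 2: x0=(-0.3923, 1.7576) x1=(0.9777, 0.4292)
step 3: x0=(-0.3731, 1.7811) x1=(0.9710, 0.4394)
step 4: x0=(-0.3536, 1.8044) x1=(0.9637, 0.4501)
step 5: x0=(-0.3340, 1.8274) x1=(0.9561, 0.4612)
step 6: x0=(-0.3141, 1.8502) x1=(0.9481, 0.4727)
step 7: x0=(-0.2941, 1.8728) x1=(0.9397, 0.4846)
step 8: x0=(-0.2738, 1.8952) x1=(0.9309, 0.4970)
step 9: x0=(-0.2534, 1.9174) x1=(0.9218, 0.5097)
step 10: x0=(-0.2328, 1.9393) x1=(0.9123, 0.5229)
step 11: x0=(-0.2120, 1.9611) x1=(0.9025, 0.5364)
step 12: x0=(-0.1910, 1.9826) x1=(0.8924, 0.5504)
step 13: x0=(-0.1699, 2.0039) x1=(0.8820, 0.5647)
step 14: x0=(-0.1487, 2.0251) x1=(0.8714, 0.5795)
step 15: x0=(-0.1273, 2.0460) x1=(0.8604, 0.5946)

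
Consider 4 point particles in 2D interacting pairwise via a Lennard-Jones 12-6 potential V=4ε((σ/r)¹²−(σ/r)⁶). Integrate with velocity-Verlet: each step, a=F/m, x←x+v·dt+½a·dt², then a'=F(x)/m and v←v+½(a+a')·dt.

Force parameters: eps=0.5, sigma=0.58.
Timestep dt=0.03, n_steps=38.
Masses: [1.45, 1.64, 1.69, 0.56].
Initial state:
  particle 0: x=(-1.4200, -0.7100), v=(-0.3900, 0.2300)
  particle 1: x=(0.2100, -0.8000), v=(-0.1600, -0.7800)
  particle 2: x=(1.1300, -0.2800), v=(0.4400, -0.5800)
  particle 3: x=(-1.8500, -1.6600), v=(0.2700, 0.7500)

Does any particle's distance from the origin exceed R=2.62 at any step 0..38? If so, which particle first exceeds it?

no

step 0: x0=(-1.4200, -0.7100) x1=(0.2100, -0.8000) x2=(1.1300, -0.2800) x3=(-1.8500, -1.6600)
step 1: x0=(-1.4317, -0.7032) x1=(0.2053, -0.8234) x2=(1.1431, -0.2974) x3=(-1.8418, -1.6373)
step 2: x0=(-1.4436, -0.6966) x1=(0.2006, -0.8467) x2=(1.1561, -0.3149) x3=(-1.8333, -1.6140)
step 3: x0=(-1.4555, -0.6902) x1=(0.1961, -0.8699) x2=(1.1690, -0.3325) x3=(-1.8246, -1.5901)
step 4: x0=(-1.4675, -0.6842) x1=(0.1917, -0.8930) x2=(1.1818, -0.3501) x3=(-1.8156, -1.5654)
step 5: x0=(-1.4797, -0.6785) x1=(0.1874, -0.9162) x2=(1.1946, -0.3678) x3=(-1.8062, -1.5398)
step 6: x0=(-1.4920, -0.6732) x1=(0.1831, -0.9392) x2=(1.2072, -0.3855) x3=(-1.7964, -1.5132)
step 7: x0=(-1.5044, -0.6684) x1=(0.1789, -0.9623) x2=(1.2198, -0.4033) x3=(-1.7861, -1.4853)
step 8: x0=(-1.5171, -0.6642) x1=(0.1748, -0.9853) x2=(1.2323, -0.4211) x3=(-1.7753, -1.4558)
step 9: x0=(-1.5300, -0.6607) x1=(0.1707, -1.0082) x2=(1.2447, -0.4389) x3=(-1.7638, -1.4243)
step 10: x0=(-1.5432, -0.6582) x1=(0.1666, -1.0312) x2=(1.2571, -0.4567) x3=(-1.7516, -1.3905)
step 11: x0=(-1.5567, -0.6568) x1=(0.1626, -1.0541) x2=(1.2694, -0.4746) x3=(-1.7386, -1.3537)
step 12: x0=(-1.5706, -0.6567) x1=(0.1587, -1.0770) x2=(1.2817, -0.4925) x3=(-1.7247, -1.3138)
step 13: x0=(-1.5846, -0.6574) x1=(0.1548, -1.0998) x2=(1.2940, -0.5104) x3=(-1.7103, -1.2716)
step 14: x0=(-1.5982, -0.6562) x1=(0.1509, -1.1227) x2=(1.3062, -0.5283) x3=(-1.6969, -1.2343)
step 15: x0=(-1.6101, -0.6448) x1=(0.1470, -1.1455) x2=(1.3184, -0.5463) x3=(-1.6880, -1.2234)
step 16: x0=(-1.6205, -0.6222) x1=(0.1432, -1.1683) x2=(1.3305, -0.5643) x3=(-1.6830, -1.2416)
step 17: x0=(-1.6306, -0.5972) x1=(0.1394, -1.1911) x2=(1.3426, -0.5822) x3=(-1.6786, -1.2660)
step 18: x0=(-1.6408, -0.5729) x1=(0.1356, -1.2139) x2=(1.3547, -0.6002) x3=(-1.6740, -1.2885)
step 19: x0=(-1.6510, -0.5500) x1=(0.1318, -1.2366) x2=(1.3668, -0.6182) x3=(-1.6693, -1.3077)
step 20: x0=(-1.6613, -0.5282) x1=(0.1280, -1.2594) x2=(1.3788, -0.6363) x3=(-1.6645, -1.3238)
step 21: x0=(-1.6715, -0.5073) x1=(0.1243, -1.2821) x2=(1.3909, -0.6543) x3=(-1.6597, -1.3373)
step 22: x0=(-1.6818, -0.4873) x1=(0.1205, -1.3049) x2=(1.4029, -0.6723) x3=(-1.6549, -1.3488)
step 23: x0=(-1.6920, -0.4680) x1=(0.1168, -1.3276) x2=(1.4148, -0.6904) x3=(-1.6501, -1.3586)
step 24: x0=(-1.7022, -0.4491) x1=(0.1131, -1.3503) x2=(1.4268, -0.7084) x3=(-1.6454, -1.3671)
step 25: x0=(-1.7123, -0.4308) x1=(0.1094, -1.3730) x2=(1.4388, -0.7265) x3=(-1.6407, -1.3743)
step 26: x0=(-1.7225, -0.4128) x1=(0.1057, -1.3957) x2=(1.4507, -0.7446) x3=(-1.6361, -1.3806)
step 27: x0=(-1.7326, -0.3951) x1=(0.1020, -1.4184) x2=(1.4626, -0.7627) x3=(-1.6316, -1.3861)
step 28: x0=(-1.7426, -0.3777) x1=(0.0984, -1.4410) x2=(1.4746, -0.7807) x3=(-1.6271, -1.3909)
step 29: x0=(-1.7527, -0.3605) x1=(0.0947, -1.4637) x2=(1.4865, -0.7988) x3=(-1.6227, -1.3951)
step 30: x0=(-1.7627, -0.3435) x1=(0.0910, -1.4864) x2=(1.4984, -0.8169) x3=(-1.6183, -1.3988)
step 31: x0=(-1.7727, -0.3266) x1=(0.0873, -1.5090) x2=(1.5102, -0.8350) x3=(-1.6139, -1.4020)
step 32: x0=(-1.7827, -0.3100) x1=(0.0837, -1.5317) x2=(1.5221, -0.8531) x3=(-1.6096, -1.4049)
step 33: x0=(-1.7926, -0.2934) x1=(0.0800, -1.5543) x2=(1.5340, -0.8712) x3=(-1.6054, -1.4074)
step 34: x0=(-1.8026, -0.2770) x1=(0.0764, -1.5770) x2=(1.5458, -0.8893) x3=(-1.6011, -1.4097)
step 35: x0=(-1.8125, -0.2607) x1=(0.0727, -1.5996) x2=(1.5577, -0.9075) x3=(-1.5969, -1.4116)
step 36: x0=(-1.8224, -0.2444) x1=(0.0690, -1.6223) x2=(1.5695, -0.9256) x3=(-1.5927, -1.4134)
step 37: x0=(-1.8323, -0.2283) x1=(0.0654, -1.6449) x2=(1.5814, -0.9437) x3=(-1.5886, -1.4149)
step 38: x0=(-1.8421, -0.2122) x1=(0.0617, -1.6675) x2=(1.5932, -0.9618) x3=(-1.5844, -1.4163)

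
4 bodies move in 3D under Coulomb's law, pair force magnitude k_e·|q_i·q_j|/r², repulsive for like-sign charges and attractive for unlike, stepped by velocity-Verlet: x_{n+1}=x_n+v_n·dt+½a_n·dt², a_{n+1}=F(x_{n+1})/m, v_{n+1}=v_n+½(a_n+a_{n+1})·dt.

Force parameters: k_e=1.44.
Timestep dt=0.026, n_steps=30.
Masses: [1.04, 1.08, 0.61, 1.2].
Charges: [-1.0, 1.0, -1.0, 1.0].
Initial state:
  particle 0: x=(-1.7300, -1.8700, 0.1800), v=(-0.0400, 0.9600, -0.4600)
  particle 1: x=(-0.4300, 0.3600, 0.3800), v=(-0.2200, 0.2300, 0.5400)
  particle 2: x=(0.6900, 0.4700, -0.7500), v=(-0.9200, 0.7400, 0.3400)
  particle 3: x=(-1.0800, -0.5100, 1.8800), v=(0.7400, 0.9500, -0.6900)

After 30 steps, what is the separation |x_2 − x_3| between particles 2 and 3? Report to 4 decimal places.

1.7928

step 0: x0=(-1.7300, -1.8700, 0.1800) x1=(-0.4300, 0.3600, 0.3800) x2=(0.6900, 0.4700, -0.7500) x3=(-1.0800, -0.5100, 1.8800)
step 1: x0=(-1.7310, -1.8450, 0.1681) x1=(-0.4356, 0.3660, 0.3938) x2=(0.6659, 0.4892, -0.7409) x3=(-1.0608, -0.4854, 1.8621)
step 2: x0=(-1.7319, -1.8197, 0.1564) x1=(-0.4409, 0.3720, 0.4071) x2=(0.6413, 0.5085, -0.7313) x3=(-1.0417, -0.4610, 1.8442)
step 3: x0=(-1.7328, -1.7943, 0.1449) x1=(-0.4459, 0.3781, 0.4199) x2=(0.6163, 0.5277, -0.7211) x3=(-1.0227, -0.4367, 1.8263)
step 4: x0=(-1.7336, -1.7687, 0.1335) x1=(-0.4507, 0.3843, 0.4322) x2=(0.5909, 0.5469, -0.7103) x3=(-1.0038, -0.4127, 1.8085)
step 5: x0=(-1.7343, -1.7430, 0.1223) x1=(-0.4551, 0.3905, 0.4439) x2=(0.5651, 0.5661, -0.6990) x3=(-0.9850, -0.3889, 1.7907)
step 6: x0=(-1.7349, -1.7170, 0.1113) x1=(-0.4593, 0.3968, 0.4551) x2=(0.5388, 0.5853, -0.6870) x3=(-0.9663, -0.3653, 1.7730)
step 7: x0=(-1.7355, -1.6909, 0.1004) x1=(-0.4632, 0.4032, 0.4656) x2=(0.5121, 0.6044, -0.6745) x3=(-0.9477, -0.3419, 1.7553)
step 8: x0=(-1.7360, -1.6646, 0.0897) x1=(-0.4668, 0.4096, 0.4755) x2=(0.4849, 0.6234, -0.6613) x3=(-0.9292, -0.3187, 1.7377)
step 9: x0=(-1.7363, -1.6382, 0.0792) x1=(-0.4701, 0.4162, 0.4848) x2=(0.4573, 0.6424, -0.6474) x3=(-0.9108, -0.2957, 1.7203)
step 10: x0=(-1.7366, -1.6115, 0.0689) x1=(-0.4731, 0.4230, 0.4934) x2=(0.4293, 0.6614, -0.6329) x3=(-0.8926, -0.2730, 1.7029)
step 11: x0=(-1.7368, -1.5847, 0.0588) x1=(-0.4758, 0.4298, 0.5013) x2=(0.4008, 0.6803, -0.6177) x3=(-0.8745, -0.2505, 1.6857)
step 12: x0=(-1.7370, -1.5577, 0.0488) x1=(-0.4782, 0.4369, 0.5085) x2=(0.3719, 0.6990, -0.6017) x3=(-0.8565, -0.2283, 1.6686)
step 13: x0=(-1.7370, -1.5306, 0.0390) x1=(-0.4803, 0.4441, 0.5149) x2=(0.3425, 0.7177, -0.5850) x3=(-0.8386, -0.2063, 1.6516)
step 14: x0=(-1.7369, -1.5032, 0.0294) x1=(-0.4821, 0.4515, 0.5205) x2=(0.3126, 0.7363, -0.5675) x3=(-0.8208, -0.1846, 1.6349)
step 15: x0=(-1.7368, -1.4757, 0.0199) x1=(-0.4836, 0.4591, 0.5253) x2=(0.2823, 0.7547, -0.5492) x3=(-0.8032, -0.1632, 1.6183)
step 16: x0=(-1.7365, -1.4481, 0.0107) x1=(-0.4847, 0.4670, 0.5292) x2=(0.2515, 0.7730, -0.5300) x3=(-0.7857, -0.1421, 1.6018)
step 17: x0=(-1.7361, -1.4202, 0.0016) x1=(-0.4855, 0.4751, 0.5321) x2=(0.2202, 0.7911, -0.5099) x3=(-0.7684, -0.1212, 1.5856)
step 18: x0=(-1.7357, -1.3922, -0.0073) x1=(-0.4859, 0.4834, 0.5342) x2=(0.1884, 0.8090, -0.4889) x3=(-0.7512, -0.1006, 1.5697)
step 19: x0=(-1.7351, -1.3640, -0.0160) x1=(-0.4861, 0.4921, 0.5352) x2=(0.1560, 0.8267, -0.4669) x3=(-0.7341, -0.0803, 1.5539)
step 20: x0=(-1.7344, -1.3357, -0.0245) x1=(-0.4858, 0.5011, 0.5351) x2=(0.1232, 0.8441, -0.4438) x3=(-0.7172, -0.0604, 1.5384)
step 21: x0=(-1.7336, -1.3072, -0.0328) x1=(-0.4853, 0.5105, 0.5339) x2=(0.0898, 0.8612, -0.4196) x3=(-0.7004, -0.0407, 1.5232)
step 22: x0=(-1.7327, -1.2785, -0.0409) x1=(-0.4843, 0.5202, 0.5316) x2=(0.0559, 0.8781, -0.3942) x3=(-0.6837, -0.0214, 1.5083)
step 23: x0=(-1.7317, -1.2497, -0.0489) x1=(-0.4830, 0.5304, 0.5280) x2=(0.0213, 0.8945, -0.3675) x3=(-0.6671, -0.0024, 1.4936)
step 24: x0=(-1.7306, -1.2207, -0.0566) x1=(-0.4814, 0.5410, 0.5232) x2=(-0.0138, 0.9106, -0.3395) x3=(-0.6507, 0.0163, 1.4793)
step 25: x0=(-1.7294, -1.1916, -0.0642) x1=(-0.4793, 0.5521, 0.5170) x2=(-0.0495, 0.9261, -0.3099) x3=(-0.6344, 0.0346, 1.4653)
step 26: x0=(-1.7280, -1.1623, -0.0716) x1=(-0.4769, 0.5638, 0.5093) x2=(-0.0859, 0.9410, -0.2788) x3=(-0.6183, 0.0527, 1.4516)
step 27: x0=(-1.7266, -1.1328, -0.0788) x1=(-0.4741, 0.5760, 0.5001) x2=(-0.1230, 0.9553, -0.2460) x3=(-0.6022, 0.0703, 1.4382)
step 28: x0=(-1.7250, -1.1033, -0.0858) x1=(-0.4708, 0.5890, 0.4893) x2=(-0.1608, 0.9688, -0.2112) x3=(-0.5863, 0.0877, 1.4251)
step 29: x0=(-1.7232, -1.0735, -0.0926) x1=(-0.4671, 0.6027, 0.4768) x2=(-0.1993, 0.9812, -0.1742) x3=(-0.5705, 0.1048, 1.4124)
step 30: x0=(-1.7214, -1.0437, -0.0993) x1=(-0.4630, 0.6173, 0.4623) x2=(-0.2386, 0.9925, -0.1348) x3=(-0.5547, 0.1215, 1.4000)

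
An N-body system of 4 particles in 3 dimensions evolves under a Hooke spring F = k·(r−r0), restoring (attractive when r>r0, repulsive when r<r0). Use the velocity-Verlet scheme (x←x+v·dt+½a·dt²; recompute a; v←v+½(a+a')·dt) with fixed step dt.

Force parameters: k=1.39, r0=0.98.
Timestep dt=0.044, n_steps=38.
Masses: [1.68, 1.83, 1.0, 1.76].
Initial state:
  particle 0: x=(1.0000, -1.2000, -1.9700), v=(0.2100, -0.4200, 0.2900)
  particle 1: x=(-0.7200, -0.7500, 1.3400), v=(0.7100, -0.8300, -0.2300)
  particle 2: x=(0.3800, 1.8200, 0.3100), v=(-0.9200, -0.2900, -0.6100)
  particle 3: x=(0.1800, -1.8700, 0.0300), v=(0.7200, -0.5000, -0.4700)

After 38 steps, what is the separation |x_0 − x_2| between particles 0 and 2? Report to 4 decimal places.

3.9885

step 0: x0=(1.0000, -1.2000, -1.9700) x1=(-0.7200, -0.7500, 1.3400) x2=(0.3800, 1.8200, 0.3100) x3=(0.1800, -1.8700, 0.0300)
step 1: x0=(1.0075, -1.2167, -1.9530) x1=(-0.6870, -0.7859, 1.3271) x2=(0.3389, 1.7982, 0.2815) x3=(0.2118, -1.8892, 0.0091)
step 2: x0=(1.0115, -1.2299, -1.9277) x1=(-0.6504, -0.8205, 1.3086) x2=(0.2971, 1.7585, 0.2499) x3=(0.2438, -1.9029, -0.0122)
step 3: x0=(1.0120, -1.2397, -1.8944) x1=(-0.6105, -0.8539, 1.2847) x2=(0.2549, 1.7010, 0.2154) x3=(0.2757, -1.9110, -0.0337)
step 4: x0=(1.0090, -1.2462, -1.8533) x1=(-0.5674, -0.8859, 1.2554) x2=(0.2127, 1.6260, 0.1781) x3=(0.3076, -1.9139, -0.0556)
step 5: x0=(1.0028, -1.2494, -1.8047) x1=(-0.5212, -0.9165, 1.2209) x2=(0.1709, 1.5340, 0.1383) x3=(0.3394, -1.9115, -0.0777)
step 6: x0=(0.9933, -1.2496, -1.7491) x1=(-0.4722, -0.9459, 1.1812) x2=(0.1298, 1.4258, 0.0961) x3=(0.3708, -1.9041, -0.0999)
step 7: x0=(0.9808, -1.2469, -1.6868) x1=(-0.4206, -0.9741, 1.1366) x2=(0.0898, 1.3020, 0.0520) x3=(0.4018, -1.8919, -0.1222)
step 8: x0=(0.9652, -1.2416, -1.6183) x1=(-0.3665, -1.0010, 1.0874) x2=(0.0512, 1.1638, 0.0060) x3=(0.4323, -1.8753, -0.1445)
step 9: x0=(0.9469, -1.2338, -1.5441) x1=(-0.3102, -1.0269, 1.0338) x2=(0.0142, 1.0121, -0.0414) x3=(0.4623, -1.8546, -0.1669)
step 10: x0=(0.9259, -1.2238, -1.4648) x1=(-0.2520, -1.0516, 0.9760) x2=(-0.0208, 0.8481, -0.0901) x3=(0.4916, -1.8301, -0.1892)
step 11: x0=(0.9026, -1.2118, -1.3809) x1=(-0.1921, -1.0755, 0.9144) x2=(-0.0536, 0.6732, -0.1396) x3=(0.5202, -1.8022, -0.2113)
step 12: x0=(0.8771, -1.1982, -1.2930) x1=(-0.1307, -1.0985, 0.8493) x2=(-0.0842, 0.4886, -0.1898) x3=(0.5480, -1.7713, -0.2333)
step 13: x0=(0.8497, -1.1832, -1.2017) x1=(-0.0680, -1.1207, 0.7812) x2=(-0.1123, 0.2959, -0.2404) x3=(0.5751, -1.7379, -0.2551)
step 14: x0=(0.8206, -1.1670, -1.1077) x1=(-0.0044, -1.1424, 0.7103) x2=(-0.1381, 0.0966, -0.2912) x3=(0.6013, -1.7024, -0.2766)
step 15: x0=(0.7901, -1.1499, -1.0116) x1=(0.0599, -1.1636, 0.6372) x2=(-0.1616, -0.1080, -0.3418) x3=(0.6268, -1.6653, -0.2977)
step 16: x0=(0.7586, -1.1321, -0.9140) x1=(0.1249, -1.1844, 0.5622) x2=(-0.1830, -0.3164, -0.3922) x3=(0.6516, -1.6271, -0.3186)
step 17: x0=(0.7263, -1.1138, -0.8155) x1=(0.1901, -1.2049, 0.4858) x2=(-0.2027, -0.5274, -0.4423) x3=(0.6757, -1.5883, -0.3391)
step 18: x0=(0.6935, -1.0950, -0.7166) x1=(0.2555, -1.2252, 0.4086) x2=(-0.2210, -0.7397, -0.4919) x3=(0.6994, -1.5493, -0.3592)
step 19: x0=(0.6606, -1.0758, -0.6177) x1=(0.3209, -1.2454, 0.3309) x2=(-0.2387, -0.9527, -0.5412) x3=(0.7229, -1.5105, -0.3791)
step 20: x0=(0.6276, -1.0559, -0.5192) x1=(0.3862, -1.2654, 0.2532) x2=(-0.2560, -1.1659, -0.5902) x3=(0.7463, -1.4723, -0.3988)
step 21: x0=(0.5946, -1.0351, -0.4211) x1=(0.4512, -1.2854, 0.1758) x2=(-0.2733, -1.3793, -0.6390) x3=(0.7700, -1.4350, -0.4185)
step 22: x0=(0.5614, -1.0134, -0.3234) x1=(0.5158, -1.3055, 0.0991) x2=(-0.2901, -1.5926, -0.6875) x3=(0.7941, -1.3985, -0.4387)
step 23: x0=(0.5278, -0.9906, -0.2262) x1=(0.5799, -1.3260, 0.0232) x2=(-0.3060, -1.8056, -0.7355) x3=(0.8186, -1.3627, -0.4596)
step 24: x0=(0.4933, -0.9669, -0.1294) x1=(0.6435, -1.3473, -0.0518) x2=(-0.3202, -2.0176, -0.7826) x3=(0.8434, -1.3277, -0.4815)
step 25: x0=(0.4577, -0.9427, -0.0328) x1=(0.7067, -1.3696, -0.1264) x2=(-0.3320, -2.2275, -0.8283) x3=(0.8683, -1.2932, -0.5046)
step 26: x0=(0.4209, -0.9184, 0.0637) x1=(0.7694, -1.3931, -0.2006) x2=(-0.3408, -2.4343, -0.8720) x3=(0.8932, -1.2593, -0.5288)
step 27: x0=(0.3832, -0.8948, 0.1599) x1=(0.8314, -1.4180, -0.2748) x2=(-0.3458, -2.6364, -0.9134) x3=(0.9176, -1.2260, -0.5543)
step 28: x0=(0.3446, -0.8726, 0.2552) x1=(0.8925, -1.4443, -0.3487) x2=(-0.3466, -2.8327, -0.9519) x3=(0.9414, -1.1932, -0.5809)
step 29: x0=(0.3054, -0.8523, 0.3493) x1=(0.9525, -1.4723, -0.4224) x2=(-0.3428, -3.0215, -0.9872) x3=(0.9641, -1.1610, -0.6083)
step 30: x0=(0.2660, -0.8345, 0.4416) x1=(1.0113, -1.5021, -0.4959) x2=(-0.3340, -3.2017, -1.0188) x3=(0.9856, -1.1295, -0.6362)
step 31: x0=(0.2266, -0.8196, 0.5314) x1=(1.0688, -1.5339, -0.5692) x2=(-0.3200, -3.3716, -1.0464) x3=(1.0055, -1.0991, -0.6644)
step 32: x0=(0.1875, -0.8080, 0.6183) x1=(1.1247, -1.5676, -0.6421) x2=(-0.3005, -3.5302, -1.0698) x3=(1.0236, -1.0698, -0.6925)
step 33: x0=(0.1490, -0.8001, 0.7016) x1=(1.1789, -1.6032, -0.7145) x2=(-0.2755, -3.6762, -1.0886) x3=(1.0397, -1.0422, -0.7203)
step 34: x0=(0.1115, -0.7963, 0.7807) x1=(1.2312, -1.6407, -0.7862) x2=(-0.2449, -3.8085, -1.1027) x3=(1.0538, -1.0166, -0.7476)
step 35: x0=(0.0751, -0.7969, 0.8553) x1=(1.2814, -1.6800, -0.8570) x2=(-0.2088, -3.9261, -1.1119) x3=(1.0657, -0.9932, -0.7741)
step 36: x0=(0.0404, -0.8022, 0.9246) x1=(1.3293, -1.7210, -0.9266) x2=(-0.1671, -4.0281, -1.1162) x3=(1.0755, -0.9724, -0.7998)
step 37: x0=(0.0074, -0.8123, 0.9883) x1=(1.3747, -1.7636, -0.9948) x2=(-0.1200, -4.1139, -1.1154) x3=(1.0829, -0.9545, -0.8243)
step 38: x0=(-0.0234, -0.8275, 1.0460) x1=(1.4174, -1.8078, -1.0614) x2=(-0.0678, -4.1829, -1.1097) x3=(1.0882, -0.9398, -0.8477)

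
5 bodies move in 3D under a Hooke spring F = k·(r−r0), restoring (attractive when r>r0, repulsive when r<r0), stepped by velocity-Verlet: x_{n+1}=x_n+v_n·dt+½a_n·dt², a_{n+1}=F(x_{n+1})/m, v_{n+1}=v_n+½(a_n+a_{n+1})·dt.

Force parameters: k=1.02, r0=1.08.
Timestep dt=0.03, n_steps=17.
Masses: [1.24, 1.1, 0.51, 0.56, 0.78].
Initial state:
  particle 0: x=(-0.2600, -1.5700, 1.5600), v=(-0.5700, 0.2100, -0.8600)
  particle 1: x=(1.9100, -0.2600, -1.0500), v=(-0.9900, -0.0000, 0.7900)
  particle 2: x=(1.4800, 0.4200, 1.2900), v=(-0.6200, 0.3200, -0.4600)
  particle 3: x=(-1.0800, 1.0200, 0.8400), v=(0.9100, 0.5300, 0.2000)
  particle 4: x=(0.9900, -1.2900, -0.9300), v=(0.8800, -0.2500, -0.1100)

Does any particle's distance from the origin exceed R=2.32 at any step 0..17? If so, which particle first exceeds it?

step 0: x0=(-0.2600, -1.5700, 1.5600) x1=(1.9100, -0.2600, -1.0500) x2=(1.4800, 0.4200, 1.2900) x3=(-1.0800, 1.0200, 0.8400) x4=(0.9900, -1.2900, -0.9300)
step 1: x0=(-0.2761, -1.5623, 1.5327) x1=(1.8786, -0.2599, -1.0244) x2=(1.4590, 0.4276, 1.2737) x3=(-1.0481, 1.0322, 0.8445) x4=(1.0154, -1.2959, -0.9309)
step 2: x0=(-0.2900, -1.5517, 1.5026) x1=(1.8438, -0.2597, -0.9951) x2=(1.4335, 0.4310, 1.2524) x3=(-1.0073, 1.0371, 0.8458) x4=(1.0387, -1.2986, -0.9269)
step 3: x0=(-0.3018, -1.5383, 1.4697) x1=(1.8059, -0.2593, -0.9623) x2=(1.4036, 0.4304, 1.2264) x3=(-0.9578, 1.0347, 0.8441) x4=(1.0598, -1.2980, -0.9182)
step 4: x0=(-0.3115, -1.5221, 1.4340) x1=(1.7648, -0.2588, -0.9260) x2=(1.3695, 0.4258, 1.1957) x3=(-0.9000, 1.0250, 0.8393) x4=(1.0787, -1.2943, -0.9048)
step 5: x0=(-0.3190, -1.5033, 1.3958) x1=(1.7208, -0.2580, -0.8865) x2=(1.3314, 0.4171, 1.1607) x3=(-0.8344, 1.0082, 0.8313) x4=(1.0953, -1.2875, -0.8868)
step 6: x0=(-0.3245, -1.4818, 1.3551) x1=(1.6740, -0.2570, -0.8438) x2=(1.2897, 0.4047, 1.1215) x3=(-0.7614, 0.9844, 0.8204) x4=(1.1095, -1.2777, -0.8644)
step 7: x0=(-0.3278, -1.4578, 1.3120) x1=(1.6246, -0.2558, -0.7982) x2=(1.2447, 0.3884, 1.0785) x3=(-0.6816, 0.9540, 0.8066) x4=(1.1215, -1.2649, -0.8377)
step 8: x0=(-0.3290, -1.4313, 1.2666) x1=(1.5727, -0.2544, -0.7499) x2=(1.1967, 0.3685, 1.0320) x3=(-0.5956, 0.9172, 0.7899) x4=(1.1311, -1.2493, -0.8070)
step 9: x0=(-0.3283, -1.4025, 1.2191) x1=(1.5184, -0.2528, -0.6990) x2=(1.1460, 0.3452, 0.9822) x3=(-0.5039, 0.8744, 0.7705) x4=(1.1384, -1.2311, -0.7724)
step 10: x0=(-0.3255, -1.3715, 1.1696) x1=(1.4621, -0.2510, -0.6458) x2=(1.0930, 0.3186, 0.9296) x3=(-0.4073, 0.8258, 0.7485) x4=(1.1435, -1.2105, -0.7341)
step 11: x0=(-0.3208, -1.3385, 1.1183) x1=(1.4039, -0.2490, -0.5905) x2=(1.0382, 0.2889, 0.8744) x3=(-0.3065, 0.7720, 0.7241) x4=(1.1465, -1.1875, -0.6925)
step 12: x0=(-0.3143, -1.3035, 1.0652) x1=(1.3439, -0.2468, -0.5334) x2=(0.9819, 0.2563, 0.8172) x3=(-0.2021, 0.7133, 0.6975) x4=(1.1473, -1.1625, -0.6478)
step 13: x0=(-0.3060, -1.2668, 1.0106) x1=(1.2824, -0.2446, -0.4746) x2=(0.9244, 0.2211, 0.7582) x3=(-0.0949, 0.6503, 0.6688) x4=(1.1462, -1.1356, -0.6004)
step 14: x0=(-0.2961, -1.2285, 0.9546) x1=(1.2197, -0.2422, -0.4145) x2=(0.8662, 0.1834, 0.6978) x3=(0.0144, 0.5836, 0.6384) x4=(1.1432, -1.1071, -0.5504)
step 15: x0=(-0.2846, -1.1888, 0.8974) x1=(1.1558, -0.2398, -0.3533) x2=(0.8077, 0.1436, 0.6365) x3=(0.1251, 0.5136, 0.6064) x4=(1.1386, -1.0771, -0.4983)
step 16: x0=(-0.2716, -1.1478, 0.8390) x1=(1.0911, -0.2374, -0.2912) x2=(0.7491, 0.1017, 0.5746) x3=(0.2364, 0.4411, 0.5731) x4=(1.1324, -1.0461, -0.4443)
step 17: x0=(-0.2574, -1.1057, 0.7798) x1=(1.0257, -0.2350, -0.2286) x2=(0.6908, 0.0580, 0.5125) x3=(0.3479, 0.3667, 0.5389) x4=(1.1249, -1.0141, -0.3888)

no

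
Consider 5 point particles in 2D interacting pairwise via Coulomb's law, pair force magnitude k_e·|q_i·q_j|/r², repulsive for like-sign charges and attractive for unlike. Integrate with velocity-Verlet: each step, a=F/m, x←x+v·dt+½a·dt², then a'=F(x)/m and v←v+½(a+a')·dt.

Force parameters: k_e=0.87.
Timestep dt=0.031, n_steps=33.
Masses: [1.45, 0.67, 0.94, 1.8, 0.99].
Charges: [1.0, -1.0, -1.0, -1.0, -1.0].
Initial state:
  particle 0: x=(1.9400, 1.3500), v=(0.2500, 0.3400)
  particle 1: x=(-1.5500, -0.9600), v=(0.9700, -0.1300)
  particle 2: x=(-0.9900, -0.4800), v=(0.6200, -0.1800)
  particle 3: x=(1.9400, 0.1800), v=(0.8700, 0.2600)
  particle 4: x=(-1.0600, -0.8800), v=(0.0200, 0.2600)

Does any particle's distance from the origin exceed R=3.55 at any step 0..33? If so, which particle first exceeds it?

no

step 0: x0=(1.9400, 1.3500) x1=(-1.5500, -0.9600) x2=(-0.9900, -0.4800) x3=(1.9400, 0.1800) x4=(-1.0600, -0.8800)
step 1: x0=(1.9477, 1.3603) x1=(-1.5233, -0.9652) x2=(-0.9697, -0.4824) x3=(1.9670, 0.1882) x4=(-1.0581, -0.8742)
step 2: x0=(1.9553, 1.3701) x1=(-1.5038, -0.9729) x2=(-0.9470, -0.4783) x3=(1.9942, 0.1969) x4=(-1.0538, -0.8727)
step 3: x0=(1.9628, 1.3794) x1=(-1.4918, -0.9834) x2=(-0.9217, -0.4680) x3=(2.0215, 0.2059) x4=(-1.0469, -0.8753)
step 4: x0=(1.9703, 1.3883) x1=(-1.4872, -0.9968) x2=(-0.8939, -0.4519) x3=(2.0488, 0.2152) x4=(-1.0375, -0.8814)
step 5: x0=(1.9776, 1.3966) x1=(-1.4896, -1.0128) x2=(-0.8638, -0.4308) x3=(2.0763, 0.2250) x4=(-1.0256, -0.8903)
step 6: x0=(1.9849, 1.4045) x1=(-1.4985, -1.0314) x2=(-0.8315, -0.4054) x3=(2.1039, 0.2351) x4=(-1.0114, -0.9017)
step 7: x0=(1.9922, 1.4118) x1=(-1.5133, -1.0523) x2=(-0.7974, -0.3761) x3=(2.1315, 0.2456) x4=(-0.9950, -0.9151)
step 8: x0=(1.9993, 1.4187) x1=(-1.5332, -1.0751) x2=(-0.7618, -0.3437) x3=(2.1592, 0.2564) x4=(-0.9767, -0.9301)
step 9: x0=(2.0065, 1.4251) x1=(-1.5576, -1.0997) x2=(-0.7248, -0.3086) x3=(2.1870, 0.2677) x4=(-0.9567, -0.9465)
step 10: x0=(2.0136, 1.4310) x1=(-1.5859, -1.1257) x2=(-0.6867, -0.2712) x3=(2.2149, 0.2792) x4=(-0.9353, -0.9641)
step 11: x0=(2.0207, 1.4365) x1=(-1.6174, -1.1529) x2=(-0.6476, -0.2318) x3=(2.2428, 0.2912) x4=(-0.9125, -0.9826)
step 12: x0=(2.0277, 1.4414) x1=(-1.6518, -1.1811) x2=(-0.6078, -0.1907) x3=(2.2708, 0.3035) x4=(-0.8887, -1.0021)
step 13: x0=(2.0347, 1.4459) x1=(-1.6886, -1.2102) x2=(-0.5672, -0.1481) x3=(2.2988, 0.3162) x4=(-0.8639, -1.0223)
step 14: x0=(2.0418, 1.4498) x1=(-1.7276, -1.2400) x2=(-0.5261, -0.1043) x3=(2.3269, 0.3293) x4=(-0.8383, -1.0431)
step 15: x0=(2.0488, 1.4533) x1=(-1.7683, -1.2705) x2=(-0.4845, -0.0593) x3=(2.3550, 0.3427) x4=(-0.8120, -1.0646)
step 16: x0=(2.0558, 1.4562) x1=(-1.8106, -1.3015) x2=(-0.4424, -0.0134) x3=(2.3831, 0.3566) x4=(-0.7851, -1.0865)
step 17: x0=(2.0629, 1.4587) x1=(-1.8543, -1.3330) x2=(-0.4000, 0.0335) x3=(2.4112, 0.3707) x4=(-0.7576, -1.1090)
step 18: x0=(2.0700, 1.4607) x1=(-1.8992, -1.3649) x2=(-0.3572, 0.0811) x3=(2.4393, 0.3853) x4=(-0.7297, -1.1318)
step 19: x0=(2.0771, 1.4622) x1=(-1.9452, -1.3971) x2=(-0.3142, 0.1294) x3=(2.4674, 0.4002) x4=(-0.7014, -1.1551)
step 20: x0=(2.0842, 1.4631) x1=(-1.9921, -1.4296) x2=(-0.2708, 0.1784) x3=(2.4955, 0.4155) x4=(-0.6727, -1.1786)
step 21: x0=(2.0914, 1.4636) x1=(-2.0399, -1.4624) x2=(-0.2273, 0.2279) x3=(2.5236, 0.4312) x4=(-0.6437, -1.2025)
step 22: x0=(2.0986, 1.4636) x1=(-2.0885, -1.4955) x2=(-0.1835, 0.2780) x3=(2.5516, 0.4472) x4=(-0.6144, -1.2267)
step 23: x0=(2.1060, 1.4631) x1=(-2.1377, -1.5288) x2=(-0.1395, 0.3286) x3=(2.5796, 0.4636) x4=(-0.5849, -1.2511)
step 24: x0=(2.1134, 1.4620) x1=(-2.1876, -1.5622) x2=(-0.0954, 0.3796) x3=(2.6076, 0.4804) x4=(-0.5551, -1.2757)
step 25: x0=(2.1208, 1.4605) x1=(-2.2380, -1.5959) x2=(-0.0510, 0.4311) x3=(2.6355, 0.4975) x4=(-0.5251, -1.3006)
step 26: x0=(2.1284, 1.4584) x1=(-2.2889, -1.6297) x2=(-0.0065, 0.4829) x3=(2.6633, 0.5150) x4=(-0.4950, -1.3256)
step 27: x0=(2.1361, 1.4558) x1=(-2.3403, -1.6636) x2=(0.0381, 0.5351) x3=(2.6910, 0.5329) x4=(-0.4646, -1.3509)
step 28: x0=(2.1439, 1.4527) x1=(-2.3922, -1.6977) x2=(0.0829, 0.5877) x3=(2.7187, 0.5511) x4=(-0.4341, -1.3763)
step 29: x0=(2.1518, 1.4491) x1=(-2.4444, -1.7319) x2=(0.1279, 0.6406) x3=(2.7462, 0.5697) x4=(-0.4034, -1.4018)
step 30: x0=(2.1598, 1.4450) x1=(-2.4970, -1.7662) x2=(0.1729, 0.6939) x3=(2.7736, 0.5887) x4=(-0.3727, -1.4275)
step 31: x0=(2.1680, 1.4404) x1=(-2.5500, -1.8006) x2=(0.2182, 0.7474) x3=(2.8009, 0.6081) x4=(-0.3417, -1.4533)
step 32: x0=(2.1763, 1.4353) x1=(-2.6032, -1.8351) x2=(0.2636, 0.8012) x3=(2.8280, 0.6277) x4=(-0.3107, -1.4793)
step 33: x0=(2.1848, 1.4297) x1=(-2.6568, -1.8697) x2=(0.3091, 0.8553) x3=(2.8549, 0.6478) x4=(-0.2796, -1.5053)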